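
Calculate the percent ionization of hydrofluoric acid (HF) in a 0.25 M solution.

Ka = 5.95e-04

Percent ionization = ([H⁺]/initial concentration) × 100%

Using Ka equilibrium: x² + Ka×x - Ka×C = 0. Solving: [H⁺] = 1.1902e-02. Percent = (1.1902e-02/0.25) × 100

Percent ionization = 4.76%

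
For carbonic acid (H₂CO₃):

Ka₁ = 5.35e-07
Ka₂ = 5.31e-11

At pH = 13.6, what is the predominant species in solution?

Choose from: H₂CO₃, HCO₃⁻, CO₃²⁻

pKa₁ = 6.27, pKa₂ = 10.27. For a polyprotic acid the predominant species crosses at each pKa: below pKa_n the protonated form dominates, above it the deprotonated form does. At pH = 13.6, the predominant species is CO₃²⁻.

CO₃²⁻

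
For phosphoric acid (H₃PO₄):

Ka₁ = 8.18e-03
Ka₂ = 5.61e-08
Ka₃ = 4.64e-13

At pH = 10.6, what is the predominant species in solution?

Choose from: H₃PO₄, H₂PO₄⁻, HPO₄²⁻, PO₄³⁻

pKa₁ = 2.09, pKa₂ = 7.25, pKa₃ = 12.33. For a polyprotic acid the predominant species crosses at each pKa: below pKa_n the protonated form dominates, above it the deprotonated form does. At pH = 10.6, the predominant species is HPO₄²⁻.

HPO₄²⁻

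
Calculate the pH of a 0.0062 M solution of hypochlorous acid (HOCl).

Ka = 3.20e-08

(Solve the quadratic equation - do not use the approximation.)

x² + Ka×x - Ka×C = 0. Using quadratic formula: [H⁺] = 1.4069e-05

pH = 4.85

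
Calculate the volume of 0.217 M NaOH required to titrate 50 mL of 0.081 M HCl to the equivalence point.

At equivalence: moles acid = moles base. moles HCl = 0.081 × 50/1000 = 0.00405 mol. V_base = moles / 0.217 × 1000 = 18.7 mL.

V_{base} = 18.7 mL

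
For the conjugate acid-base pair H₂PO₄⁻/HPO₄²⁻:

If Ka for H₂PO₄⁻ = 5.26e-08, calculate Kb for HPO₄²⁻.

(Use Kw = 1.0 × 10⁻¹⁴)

For a conjugate pair Ka × Kb = Kw, so Kb = Kw/Ka = 1.0 × 10⁻¹⁴ / 5.26e-08 = 1.90e-07.

K_b = 1.90e-07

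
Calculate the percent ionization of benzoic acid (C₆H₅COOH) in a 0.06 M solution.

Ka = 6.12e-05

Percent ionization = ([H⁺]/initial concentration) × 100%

Using Ka equilibrium: x² + Ka×x - Ka×C = 0. Solving: [H⁺] = 1.8859e-03. Percent = (1.8859e-03/0.06) × 100

Percent ionization = 3.14%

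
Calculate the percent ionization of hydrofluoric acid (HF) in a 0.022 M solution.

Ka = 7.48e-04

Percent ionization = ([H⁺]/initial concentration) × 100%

Using Ka equilibrium: x² + Ka×x - Ka×C = 0. Solving: [H⁺] = 3.6998e-03. Percent = (3.6998e-03/0.022) × 100

Percent ionization = 16.8%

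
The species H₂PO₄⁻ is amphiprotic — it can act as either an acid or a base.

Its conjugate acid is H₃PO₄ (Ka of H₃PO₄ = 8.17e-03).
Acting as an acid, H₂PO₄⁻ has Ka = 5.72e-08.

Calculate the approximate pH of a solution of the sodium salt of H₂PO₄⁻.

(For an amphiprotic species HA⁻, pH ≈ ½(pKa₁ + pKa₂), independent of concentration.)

pKa₁ = -log(8.17e-03) = 2.09; pKa₂ = -log(5.72e-08) = 7.24. For an amphiprotic species, pH ≈ ½(pKa₁ + pKa₂) = ½(2.09 + 7.24) = 4.67.

pH = 4.67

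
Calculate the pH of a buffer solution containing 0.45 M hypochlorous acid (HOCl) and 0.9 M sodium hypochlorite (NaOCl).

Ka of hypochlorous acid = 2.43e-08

pKa = -log(2.43e-08) = 7.61. pH = pKa + log([A⁻]/[HA]) = 7.61 + log(0.9/0.45)

pH = 7.92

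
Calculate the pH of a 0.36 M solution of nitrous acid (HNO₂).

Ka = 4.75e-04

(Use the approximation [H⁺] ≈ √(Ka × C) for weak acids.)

[H⁺] = √(Ka × C) = √(4.75e-04 × 0.36) = 1.3077e-02. pH = -log(1.3077e-02)

pH = 1.88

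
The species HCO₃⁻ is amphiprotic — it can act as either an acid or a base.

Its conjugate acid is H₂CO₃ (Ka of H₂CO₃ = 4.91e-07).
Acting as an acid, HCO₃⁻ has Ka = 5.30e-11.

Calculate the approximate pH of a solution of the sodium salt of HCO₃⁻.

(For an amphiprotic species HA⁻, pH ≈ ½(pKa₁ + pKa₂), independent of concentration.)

pKa₁ = -log(4.91e-07) = 6.31; pKa₂ = -log(5.30e-11) = 10.28. For an amphiprotic species, pH ≈ ½(pKa₁ + pKa₂) = ½(6.31 + 10.28) = 8.29.

pH = 8.29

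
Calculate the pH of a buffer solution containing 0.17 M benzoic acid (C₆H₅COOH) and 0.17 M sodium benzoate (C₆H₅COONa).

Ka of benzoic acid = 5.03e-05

pKa = -log(5.03e-05) = 4.30. pH = pKa + log([A⁻]/[HA]) = 4.30 + log(0.17/0.17)

pH = 4.30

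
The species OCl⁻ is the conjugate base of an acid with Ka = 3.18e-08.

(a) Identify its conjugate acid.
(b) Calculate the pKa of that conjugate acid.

(a) The conjugate acid is formed by adding one H⁺ to OCl⁻, giving HOCl. (b) pKa = -log(Ka) = -log(3.18e-08) = 7.50.

Conjugate acid: HOCl; pK_a = 7.50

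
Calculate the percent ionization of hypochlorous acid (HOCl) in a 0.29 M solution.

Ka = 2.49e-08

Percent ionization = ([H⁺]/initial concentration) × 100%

Using Ka equilibrium: x² + Ka×x - Ka×C = 0. Solving: [H⁺] = 8.4964e-05. Percent = (8.4964e-05/0.29) × 100

Percent ionization = 0.0293%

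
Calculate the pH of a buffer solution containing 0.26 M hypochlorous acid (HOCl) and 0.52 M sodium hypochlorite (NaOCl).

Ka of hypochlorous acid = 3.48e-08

pKa = -log(3.48e-08) = 7.46. pH = pKa + log([A⁻]/[HA]) = 7.46 + log(0.52/0.26)

pH = 7.76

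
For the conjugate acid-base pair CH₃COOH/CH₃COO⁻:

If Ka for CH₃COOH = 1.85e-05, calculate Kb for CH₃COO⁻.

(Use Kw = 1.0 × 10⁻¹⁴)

For a conjugate pair Ka × Kb = Kw, so Kb = Kw/Ka = 1.0 × 10⁻¹⁴ / 1.85e-05 = 5.41e-10.

K_b = 5.41e-10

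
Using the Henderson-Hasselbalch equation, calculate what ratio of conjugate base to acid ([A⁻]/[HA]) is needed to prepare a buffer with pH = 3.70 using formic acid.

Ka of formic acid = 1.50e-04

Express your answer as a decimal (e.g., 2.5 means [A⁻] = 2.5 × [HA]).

pKa = -log(1.50e-04) = 3.8239. pH = pKa + log([A⁻]/[HA]), so log([A⁻]/[HA]) = pH − pKa = 3.70 − 3.8239 = -0.1239. [A⁻]/[HA] = 10^(-0.1239) = 0.752

[A⁻]/[HA] = 0.752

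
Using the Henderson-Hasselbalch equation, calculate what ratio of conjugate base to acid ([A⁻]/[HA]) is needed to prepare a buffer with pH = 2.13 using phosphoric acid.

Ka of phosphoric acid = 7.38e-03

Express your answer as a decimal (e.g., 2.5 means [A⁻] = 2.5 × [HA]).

pKa = -log(7.38e-03) = 2.1319. pH = pKa + log([A⁻]/[HA]), so log([A⁻]/[HA]) = pH − pKa = 2.13 − 2.1319 = -0.0019. [A⁻]/[HA] = 10^(-0.0019) = 0.996

[A⁻]/[HA] = 0.996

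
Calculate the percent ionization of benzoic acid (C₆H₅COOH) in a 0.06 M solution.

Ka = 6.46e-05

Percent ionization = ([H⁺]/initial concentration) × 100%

Using Ka equilibrium: x² + Ka×x - Ka×C = 0. Solving: [H⁺] = 1.9367e-03. Percent = (1.9367e-03/0.06) × 100

Percent ionization = 3.23%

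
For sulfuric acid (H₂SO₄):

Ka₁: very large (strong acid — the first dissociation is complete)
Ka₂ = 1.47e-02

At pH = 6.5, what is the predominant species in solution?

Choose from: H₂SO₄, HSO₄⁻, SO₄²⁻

The first dissociation is complete, so H₂SO₄ itself is never the predominant species in water; pKa₂ = -log(1.47e-02) = 1.83. For a polyprotic acid the predominant species crosses at each pKa: below pKa_n the protonated form dominates, above it the deprotonated form does. At pH = 6.5, the predominant species is SO₄²⁻.

SO₄²⁻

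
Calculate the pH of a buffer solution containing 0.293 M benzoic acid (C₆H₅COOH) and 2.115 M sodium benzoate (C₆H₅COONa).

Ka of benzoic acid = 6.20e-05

pKa = -log(6.20e-05) = 4.21. pH = pKa + log([A⁻]/[HA]) = 4.21 + log(2.115/0.293)

pH = 5.07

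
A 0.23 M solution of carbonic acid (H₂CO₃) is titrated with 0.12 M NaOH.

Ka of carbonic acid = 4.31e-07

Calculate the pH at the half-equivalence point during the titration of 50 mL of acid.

At half-equivalence [HA] = [A⁻], so Henderson-Hasselbalch gives pH = pKa = -log(4.31e-07) = 6.37.

pH = pKa = 6.37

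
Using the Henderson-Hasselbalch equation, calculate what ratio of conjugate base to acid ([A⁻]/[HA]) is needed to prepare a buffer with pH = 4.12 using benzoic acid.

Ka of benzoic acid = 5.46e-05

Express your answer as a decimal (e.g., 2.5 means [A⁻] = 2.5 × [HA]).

pKa = -log(5.46e-05) = 4.2628. pH = pKa + log([A⁻]/[HA]), so log([A⁻]/[HA]) = pH − pKa = 4.12 − 4.2628 = -0.1428. [A⁻]/[HA] = 10^(-0.1428) = 0.720

[A⁻]/[HA] = 0.720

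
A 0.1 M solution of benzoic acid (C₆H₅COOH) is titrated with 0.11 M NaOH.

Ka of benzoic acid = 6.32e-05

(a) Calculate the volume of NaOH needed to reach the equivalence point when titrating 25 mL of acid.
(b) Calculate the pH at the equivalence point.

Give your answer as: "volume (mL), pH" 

moles acid = 0.1 × 25/1000 = 0.0025 mol; V_base = moles/0.11 × 1000 = 22.7 mL. At equivalence only the conjugate base is present: [A⁻] = 0.0025/0.048 = 5.2381e-02 M. Kb = Kw/Ka = 1.58e-10; [OH⁻] = √(Kb × [A⁻]) = 2.8789e-06; pOH = 5.54; pH = 14 - pOH = 8.46.

V = 22.7 mL, pH = 8.46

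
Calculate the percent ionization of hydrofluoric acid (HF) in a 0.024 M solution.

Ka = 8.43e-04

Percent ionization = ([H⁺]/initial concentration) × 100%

Using Ka equilibrium: x² + Ka×x - Ka×C = 0. Solving: [H⁺] = 4.0962e-03. Percent = (4.0962e-03/0.024) × 100

Percent ionization = 17.1%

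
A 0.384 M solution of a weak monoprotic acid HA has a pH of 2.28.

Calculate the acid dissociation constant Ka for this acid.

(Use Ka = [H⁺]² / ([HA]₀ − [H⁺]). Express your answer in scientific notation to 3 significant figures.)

[H⁺] = 10^(−pH) = 10^(−2.28) = 5.248e-03 M. For HA ⇌ H⁺ + A⁻, Ka = [H⁺][A⁻]/[HA] = [H⁺]² / ([HA]₀ − [H⁺]) = (5.248e-03)² / (0.384 − 5.248e-03) = 7.27e-05.

K_a = 7.27e-05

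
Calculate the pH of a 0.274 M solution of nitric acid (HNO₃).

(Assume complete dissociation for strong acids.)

[H⁺] = 0.274 M for strong acid. pH = -log[H⁺] = -log(0.274)

pH = 0.56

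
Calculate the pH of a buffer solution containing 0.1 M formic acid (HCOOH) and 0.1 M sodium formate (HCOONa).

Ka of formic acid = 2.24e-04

pKa = -log(2.24e-04) = 3.65. pH = pKa + log([A⁻]/[HA]) = 3.65 + log(0.1/0.1)

pH = 3.65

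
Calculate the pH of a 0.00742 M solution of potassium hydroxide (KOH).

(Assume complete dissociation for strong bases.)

[OH⁻] = 0.00742 M for strong base. pOH = -log[OH⁻] = 2.13, pH = 14 - pOH

pH = 11.87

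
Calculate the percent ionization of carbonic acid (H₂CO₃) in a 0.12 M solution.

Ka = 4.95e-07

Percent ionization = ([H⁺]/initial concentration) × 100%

Using Ka equilibrium: x² + Ka×x - Ka×C = 0. Solving: [H⁺] = 2.4347e-04. Percent = (2.4347e-04/0.12) × 100

Percent ionization = 0.203%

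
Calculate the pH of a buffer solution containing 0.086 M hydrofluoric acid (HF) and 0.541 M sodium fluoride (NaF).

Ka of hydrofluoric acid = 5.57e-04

pKa = -log(5.57e-04) = 3.25. pH = pKa + log([A⁻]/[HA]) = 3.25 + log(0.541/0.086)

pH = 4.05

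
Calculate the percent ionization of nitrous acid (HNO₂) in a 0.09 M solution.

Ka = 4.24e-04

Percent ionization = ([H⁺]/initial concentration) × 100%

Using Ka equilibrium: x² + Ka×x - Ka×C = 0. Solving: [H⁺] = 5.9690e-03. Percent = (5.9690e-03/0.09) × 100

Percent ionization = 6.63%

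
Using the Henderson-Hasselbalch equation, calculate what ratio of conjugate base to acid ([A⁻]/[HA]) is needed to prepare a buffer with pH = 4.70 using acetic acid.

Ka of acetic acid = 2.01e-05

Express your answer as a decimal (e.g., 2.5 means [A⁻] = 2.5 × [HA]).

pKa = -log(2.01e-05) = 4.6968. pH = pKa + log([A⁻]/[HA]), so log([A⁻]/[HA]) = pH − pKa = 4.70 − 4.6968 = 0.0032. [A⁻]/[HA] = 10^(0.0032) = 1.01

[A⁻]/[HA] = 1.01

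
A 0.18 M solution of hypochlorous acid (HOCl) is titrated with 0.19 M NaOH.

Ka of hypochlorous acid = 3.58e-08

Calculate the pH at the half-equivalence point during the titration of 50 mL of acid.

At half-equivalence [HA] = [A⁻], so Henderson-Hasselbalch gives pH = pKa = -log(3.58e-08) = 7.45.

pH = pKa = 7.45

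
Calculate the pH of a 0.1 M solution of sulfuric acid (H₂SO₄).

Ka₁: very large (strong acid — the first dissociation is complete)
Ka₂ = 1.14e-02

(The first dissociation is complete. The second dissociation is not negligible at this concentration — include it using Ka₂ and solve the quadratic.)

First dissociation is complete: [H⁺]₀ = [HSO₄⁻]₀ = C = 0.1 M. Second dissociation HSO₄⁻ ⇌ H⁺ + SO₄²⁻: let x = [SO₄²⁻]. Ka₂ = (C + x)·x / (C − x) = 1.14e-02 → x² + (C + Ka₂)·x − Ka₂·C = 0 → x² + 0.11140·x − 1.140e-03 = 0. x = (−0.11140 + √(0.11140² + 4 × 1.140e-03)) / 2 = 9.4344e-03 M. [H⁺] = C + x = 0.1 + 9.4344e-03 = 1.0943e-01 M. pH = -log(1.0943e-01) = 0.96.

pH = 0.96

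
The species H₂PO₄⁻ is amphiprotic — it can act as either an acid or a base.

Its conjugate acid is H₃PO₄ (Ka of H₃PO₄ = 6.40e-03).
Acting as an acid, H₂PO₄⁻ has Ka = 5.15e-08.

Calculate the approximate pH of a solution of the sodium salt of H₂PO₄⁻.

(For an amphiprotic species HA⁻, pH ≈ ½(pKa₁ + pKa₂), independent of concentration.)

pKa₁ = -log(6.40e-03) = 2.19; pKa₂ = -log(5.15e-08) = 7.29. For an amphiprotic species, pH ≈ ½(pKa₁ + pKa₂) = ½(2.19 + 7.29) = 4.74.

pH = 4.74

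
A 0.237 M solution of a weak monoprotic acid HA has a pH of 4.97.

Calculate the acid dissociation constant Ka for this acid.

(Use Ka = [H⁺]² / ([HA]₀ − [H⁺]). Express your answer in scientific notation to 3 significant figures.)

[H⁺] = 10^(−pH) = 10^(−4.97) = 1.072e-05 M. For HA ⇌ H⁺ + A⁻, Ka = [H⁺][A⁻]/[HA] = [H⁺]² / ([HA]₀ − [H⁺]) = (1.072e-05)² / (0.237 − 1.072e-05) = 4.84e-10.

K_a = 4.84e-10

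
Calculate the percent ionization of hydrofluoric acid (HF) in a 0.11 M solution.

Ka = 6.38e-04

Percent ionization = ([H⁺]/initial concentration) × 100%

Using Ka equilibrium: x² + Ka×x - Ka×C = 0. Solving: [H⁺] = 8.0644e-03. Percent = (8.0644e-03/0.11) × 100

Percent ionization = 7.33%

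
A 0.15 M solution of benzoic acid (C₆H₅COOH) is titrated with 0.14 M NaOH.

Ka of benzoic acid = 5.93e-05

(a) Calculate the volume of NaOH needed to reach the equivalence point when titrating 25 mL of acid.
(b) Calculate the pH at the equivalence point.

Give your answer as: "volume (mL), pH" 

moles acid = 0.15 × 25/1000 = 0.00375 mol; V_base = moles/0.14 × 1000 = 26.8 mL. At equivalence only the conjugate base is present: [A⁻] = 0.00375/0.052 = 7.2414e-02 M. Kb = Kw/Ka = 1.69e-10; [OH⁻] = √(Kb × [A⁻]) = 3.4945e-06; pOH = 5.46; pH = 14 - pOH = 8.54.

V = 26.8 mL, pH = 8.54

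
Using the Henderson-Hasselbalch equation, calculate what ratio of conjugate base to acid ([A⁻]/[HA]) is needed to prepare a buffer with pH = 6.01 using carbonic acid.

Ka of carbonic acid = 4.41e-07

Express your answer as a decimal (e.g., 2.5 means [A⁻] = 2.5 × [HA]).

pKa = -log(4.41e-07) = 6.3556. pH = pKa + log([A⁻]/[HA]), so log([A⁻]/[HA]) = pH − pKa = 6.01 − 6.3556 = -0.3456. [A⁻]/[HA] = 10^(-0.3456) = 0.451

[A⁻]/[HA] = 0.451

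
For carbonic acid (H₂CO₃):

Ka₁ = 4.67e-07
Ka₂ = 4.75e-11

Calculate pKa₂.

pKa₂ = -log(Ka₂) = -log(4.75e-11) = 10.32.

pK_{a2} = 10.32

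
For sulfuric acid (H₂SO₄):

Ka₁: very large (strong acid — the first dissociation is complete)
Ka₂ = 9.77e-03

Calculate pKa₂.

pKa₂ = -log(Ka₂) = -log(9.77e-03) = 2.01.

pK_{a2} = 2.01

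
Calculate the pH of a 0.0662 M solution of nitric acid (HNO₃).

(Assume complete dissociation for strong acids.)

[H⁺] = 0.0662 M for strong acid. pH = -log[H⁺] = -log(0.0662)

pH = 1.18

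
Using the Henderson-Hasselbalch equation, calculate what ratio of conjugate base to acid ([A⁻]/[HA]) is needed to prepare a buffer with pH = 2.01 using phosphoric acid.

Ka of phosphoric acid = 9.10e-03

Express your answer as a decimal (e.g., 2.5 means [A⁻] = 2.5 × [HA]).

pKa = -log(9.10e-03) = 2.0410. pH = pKa + log([A⁻]/[HA]), so log([A⁻]/[HA]) = pH − pKa = 2.01 − 2.0410 = -0.0310. [A⁻]/[HA] = 10^(-0.0310) = 0.931

[A⁻]/[HA] = 0.931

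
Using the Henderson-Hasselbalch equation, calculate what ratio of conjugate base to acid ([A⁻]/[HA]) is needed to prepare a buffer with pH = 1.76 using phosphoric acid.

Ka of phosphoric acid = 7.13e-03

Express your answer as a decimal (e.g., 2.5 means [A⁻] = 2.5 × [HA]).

pKa = -log(7.13e-03) = 2.1469. pH = pKa + log([A⁻]/[HA]), so log([A⁻]/[HA]) = pH − pKa = 1.76 − 2.1469 = -0.3869. [A⁻]/[HA] = 10^(-0.3869) = 0.410

[A⁻]/[HA] = 0.410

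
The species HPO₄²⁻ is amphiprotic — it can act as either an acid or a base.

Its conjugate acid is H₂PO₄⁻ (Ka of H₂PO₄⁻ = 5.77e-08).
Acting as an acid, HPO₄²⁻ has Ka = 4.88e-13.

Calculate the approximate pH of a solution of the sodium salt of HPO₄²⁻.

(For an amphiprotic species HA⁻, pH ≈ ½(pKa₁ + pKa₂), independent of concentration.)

pKa₁ = -log(5.77e-08) = 7.24; pKa₂ = -log(4.88e-13) = 12.31. For an amphiprotic species, pH ≈ ½(pKa₁ + pKa₂) = ½(7.24 + 12.31) = 9.78.

pH = 9.78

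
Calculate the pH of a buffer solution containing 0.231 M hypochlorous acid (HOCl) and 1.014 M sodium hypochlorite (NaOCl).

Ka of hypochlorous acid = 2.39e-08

pKa = -log(2.39e-08) = 7.62. pH = pKa + log([A⁻]/[HA]) = 7.62 + log(1.014/0.231)

pH = 8.26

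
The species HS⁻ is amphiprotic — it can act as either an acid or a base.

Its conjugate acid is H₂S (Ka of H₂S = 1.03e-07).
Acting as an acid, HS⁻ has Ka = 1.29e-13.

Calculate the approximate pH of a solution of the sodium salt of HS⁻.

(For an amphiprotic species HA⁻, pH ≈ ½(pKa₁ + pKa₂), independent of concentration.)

pKa₁ = -log(1.03e-07) = 6.99; pKa₂ = -log(1.29e-13) = 12.89. For an amphiprotic species, pH ≈ ½(pKa₁ + pKa₂) = ½(6.99 + 12.89) = 9.94.

pH = 9.94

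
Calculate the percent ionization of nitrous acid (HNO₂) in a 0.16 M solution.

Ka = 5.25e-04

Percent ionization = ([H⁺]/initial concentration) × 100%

Using Ka equilibrium: x² + Ka×x - Ka×C = 0. Solving: [H⁺] = 8.9064e-03. Percent = (8.9064e-03/0.16) × 100

Percent ionization = 5.57%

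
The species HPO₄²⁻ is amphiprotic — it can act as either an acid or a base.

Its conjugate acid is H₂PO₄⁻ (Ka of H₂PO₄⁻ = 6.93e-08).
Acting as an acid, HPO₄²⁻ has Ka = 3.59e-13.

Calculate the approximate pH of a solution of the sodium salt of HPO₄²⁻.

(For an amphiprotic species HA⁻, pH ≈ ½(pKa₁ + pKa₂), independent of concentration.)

pKa₁ = -log(6.93e-08) = 7.16; pKa₂ = -log(3.59e-13) = 12.44. For an amphiprotic species, pH ≈ ½(pKa₁ + pKa₂) = ½(7.16 + 12.44) = 9.80.

pH = 9.80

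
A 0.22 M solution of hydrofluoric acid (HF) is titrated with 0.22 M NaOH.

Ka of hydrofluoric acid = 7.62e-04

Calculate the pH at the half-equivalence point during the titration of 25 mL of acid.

At half-equivalence [HA] = [A⁻], so Henderson-Hasselbalch gives pH = pKa = -log(7.62e-04) = 3.12.

pH = pKa = 3.12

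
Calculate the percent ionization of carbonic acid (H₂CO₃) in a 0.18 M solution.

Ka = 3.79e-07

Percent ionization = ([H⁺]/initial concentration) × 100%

Using Ka equilibrium: x² + Ka×x - Ka×C = 0. Solving: [H⁺] = 2.6100e-04. Percent = (2.6100e-04/0.18) × 100

Percent ionization = 0.145%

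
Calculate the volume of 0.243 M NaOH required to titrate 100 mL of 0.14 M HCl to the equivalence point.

At equivalence: moles acid = moles base. moles HCl = 0.14 × 100/1000 = 0.014 mol. V_base = moles / 0.243 × 1000 = 57.6 mL.

V_{base} = 57.6 mL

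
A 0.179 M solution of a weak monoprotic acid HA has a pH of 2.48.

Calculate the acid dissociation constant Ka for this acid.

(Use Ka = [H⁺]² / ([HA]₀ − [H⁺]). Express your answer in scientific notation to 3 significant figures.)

[H⁺] = 10^(−pH) = 10^(−2.48) = 3.311e-03 M. For HA ⇌ H⁺ + A⁻, Ka = [H⁺][A⁻]/[HA] = [H⁺]² / ([HA]₀ − [H⁺]) = (3.311e-03)² / (0.179 − 3.311e-03) = 6.24e-05.

K_a = 6.24e-05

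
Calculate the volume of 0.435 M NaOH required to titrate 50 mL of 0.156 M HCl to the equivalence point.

At equivalence: moles acid = moles base. moles HCl = 0.156 × 50/1000 = 0.0078 mol. V_base = moles / 0.435 × 1000 = 17.9 mL.

V_{base} = 17.9 mL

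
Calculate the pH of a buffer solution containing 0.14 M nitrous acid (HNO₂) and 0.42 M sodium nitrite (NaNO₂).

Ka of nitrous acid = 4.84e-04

pKa = -log(4.84e-04) = 3.32. pH = pKa + log([A⁻]/[HA]) = 3.32 + log(0.42/0.14)

pH = 3.79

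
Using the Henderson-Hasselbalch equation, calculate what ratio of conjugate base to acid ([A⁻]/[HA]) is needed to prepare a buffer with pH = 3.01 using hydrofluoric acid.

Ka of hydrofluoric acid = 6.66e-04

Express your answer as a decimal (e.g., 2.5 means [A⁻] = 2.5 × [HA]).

pKa = -log(6.66e-04) = 3.1765. pH = pKa + log([A⁻]/[HA]), so log([A⁻]/[HA]) = pH − pKa = 3.01 − 3.1765 = -0.1665. [A⁻]/[HA] = 10^(-0.1665) = 0.682

[A⁻]/[HA] = 0.682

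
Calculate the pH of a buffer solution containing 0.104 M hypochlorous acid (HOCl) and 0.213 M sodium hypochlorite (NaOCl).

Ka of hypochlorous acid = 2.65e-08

pKa = -log(2.65e-08) = 7.58. pH = pKa + log([A⁻]/[HA]) = 7.58 + log(0.213/0.104)

pH = 7.89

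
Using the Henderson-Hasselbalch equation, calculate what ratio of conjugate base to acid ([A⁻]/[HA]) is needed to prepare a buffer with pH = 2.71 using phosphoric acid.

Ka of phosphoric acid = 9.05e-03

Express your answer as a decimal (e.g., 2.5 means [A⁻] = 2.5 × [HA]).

pKa = -log(9.05e-03) = 2.0434. pH = pKa + log([A⁻]/[HA]), so log([A⁻]/[HA]) = pH − pKa = 2.71 − 2.0434 = 0.6666. [A⁻]/[HA] = 10^(0.6666) = 4.64

[A⁻]/[HA] = 4.64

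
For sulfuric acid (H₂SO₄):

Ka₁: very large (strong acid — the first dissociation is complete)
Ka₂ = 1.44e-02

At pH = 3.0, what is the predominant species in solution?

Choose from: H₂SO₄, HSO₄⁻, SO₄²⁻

The first dissociation is complete, so H₂SO₄ itself is never the predominant species in water; pKa₂ = -log(1.44e-02) = 1.84. For a polyprotic acid the predominant species crosses at each pKa: below pKa_n the protonated form dominates, above it the deprotonated form does. At pH = 3.0, the predominant species is SO₄²⁻.

SO₄²⁻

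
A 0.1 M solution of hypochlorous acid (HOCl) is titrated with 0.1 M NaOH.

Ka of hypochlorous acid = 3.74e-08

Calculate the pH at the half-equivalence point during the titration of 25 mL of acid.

At half-equivalence [HA] = [A⁻], so Henderson-Hasselbalch gives pH = pKa = -log(3.74e-08) = 7.43.

pH = pKa = 7.43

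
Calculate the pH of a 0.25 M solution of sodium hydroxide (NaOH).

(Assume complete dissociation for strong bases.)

[OH⁻] = 0.25 M for strong base. pOH = -log[OH⁻] = 0.60, pH = 14 - pOH

pH = 13.40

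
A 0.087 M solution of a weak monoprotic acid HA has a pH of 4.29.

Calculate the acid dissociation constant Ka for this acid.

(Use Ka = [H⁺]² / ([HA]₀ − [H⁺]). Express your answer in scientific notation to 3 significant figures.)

[H⁺] = 10^(−pH) = 10^(−4.29) = 5.129e-05 M. For HA ⇌ H⁺ + A⁻, Ka = [H⁺][A⁻]/[HA] = [H⁺]² / ([HA]₀ − [H⁺]) = (5.129e-05)² / (0.087 − 5.129e-05) = 3.03e-08.

K_a = 3.03e-08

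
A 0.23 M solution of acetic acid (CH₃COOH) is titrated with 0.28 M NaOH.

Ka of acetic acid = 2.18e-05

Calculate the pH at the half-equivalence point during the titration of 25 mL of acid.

At half-equivalence [HA] = [A⁻], so Henderson-Hasselbalch gives pH = pKa = -log(2.18e-05) = 4.66.

pH = pKa = 4.66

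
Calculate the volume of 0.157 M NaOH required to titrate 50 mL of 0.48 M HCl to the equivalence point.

At equivalence: moles acid = moles base. moles HCl = 0.48 × 50/1000 = 0.024 mol. V_base = moles / 0.157 × 1000 = 152.9 mL.

V_{base} = 152.9 mL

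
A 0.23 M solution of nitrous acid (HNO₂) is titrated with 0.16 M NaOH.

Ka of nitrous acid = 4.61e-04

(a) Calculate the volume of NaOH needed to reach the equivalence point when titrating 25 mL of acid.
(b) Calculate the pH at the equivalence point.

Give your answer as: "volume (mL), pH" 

moles acid = 0.23 × 25/1000 = 0.00575 mol; V_base = moles/0.16 × 1000 = 35.9 mL. At equivalence only the conjugate base is present: [A⁻] = 0.00575/0.061 = 9.4359e-02 M. Kb = Kw/Ka = 2.17e-11; [OH⁻] = √(Kb × [A⁻]) = 1.4307e-06; pOH = 5.84; pH = 14 - pOH = 8.16.

V = 35.9 mL, pH = 8.16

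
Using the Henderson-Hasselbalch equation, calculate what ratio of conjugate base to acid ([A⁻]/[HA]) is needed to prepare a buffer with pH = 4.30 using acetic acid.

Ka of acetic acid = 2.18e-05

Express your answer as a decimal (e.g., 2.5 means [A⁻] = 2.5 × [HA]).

pKa = -log(2.18e-05) = 4.6615. pH = pKa + log([A⁻]/[HA]), so log([A⁻]/[HA]) = pH − pKa = 4.30 − 4.6615 = -0.3615. [A⁻]/[HA] = 10^(-0.3615) = 0.435

[A⁻]/[HA] = 0.435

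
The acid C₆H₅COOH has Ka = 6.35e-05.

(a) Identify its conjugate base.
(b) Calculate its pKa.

(a) The conjugate base is formed by removing one H⁺ from C₆H₅COOH, giving C₆H₅COO⁻. (b) pKa = -log(Ka) = -log(6.35e-05) = 4.20.

Conjugate base: C₆H₅COO⁻; pK_a = 4.20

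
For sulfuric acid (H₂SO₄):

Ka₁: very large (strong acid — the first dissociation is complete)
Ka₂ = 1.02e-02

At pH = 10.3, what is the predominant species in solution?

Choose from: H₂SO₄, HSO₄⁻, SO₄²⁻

The first dissociation is complete, so H₂SO₄ itself is never the predominant species in water; pKa₂ = -log(1.02e-02) = 1.99. For a polyprotic acid the predominant species crosses at each pKa: below pKa_n the protonated form dominates, above it the deprotonated form does. At pH = 10.3, the predominant species is SO₄²⁻.

SO₄²⁻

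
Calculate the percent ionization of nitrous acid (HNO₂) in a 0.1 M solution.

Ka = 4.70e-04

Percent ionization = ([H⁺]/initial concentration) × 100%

Using Ka equilibrium: x² + Ka×x - Ka×C = 0. Solving: [H⁺] = 6.6247e-03. Percent = (6.6247e-03/0.1) × 100

Percent ionization = 6.62%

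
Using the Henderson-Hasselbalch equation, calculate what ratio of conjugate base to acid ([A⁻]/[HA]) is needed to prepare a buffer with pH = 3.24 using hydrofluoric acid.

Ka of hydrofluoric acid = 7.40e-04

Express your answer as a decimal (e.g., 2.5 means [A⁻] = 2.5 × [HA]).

pKa = -log(7.40e-04) = 3.1308. pH = pKa + log([A⁻]/[HA]), so log([A⁻]/[HA]) = pH − pKa = 3.24 − 3.1308 = 0.1092. [A⁻]/[HA] = 10^(0.1092) = 1.29

[A⁻]/[HA] = 1.29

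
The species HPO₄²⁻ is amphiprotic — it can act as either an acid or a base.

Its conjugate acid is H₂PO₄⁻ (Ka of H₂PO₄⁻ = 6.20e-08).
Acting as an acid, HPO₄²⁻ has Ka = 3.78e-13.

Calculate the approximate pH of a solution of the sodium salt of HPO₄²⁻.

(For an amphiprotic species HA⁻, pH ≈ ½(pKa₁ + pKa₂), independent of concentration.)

pKa₁ = -log(6.20e-08) = 7.21; pKa₂ = -log(3.78e-13) = 12.42. For an amphiprotic species, pH ≈ ½(pKa₁ + pKa₂) = ½(7.21 + 12.42) = 9.82.

pH = 9.82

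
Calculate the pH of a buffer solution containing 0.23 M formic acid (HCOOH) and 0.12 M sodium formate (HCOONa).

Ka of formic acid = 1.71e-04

pKa = -log(1.71e-04) = 3.77. pH = pKa + log([A⁻]/[HA]) = 3.77 + log(0.12/0.23)

pH = 3.48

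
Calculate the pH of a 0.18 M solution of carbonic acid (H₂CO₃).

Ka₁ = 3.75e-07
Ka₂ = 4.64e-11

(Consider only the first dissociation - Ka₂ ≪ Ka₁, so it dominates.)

First dissociation dominates. From Ka₁ = [H⁺][HA⁻]/[H₂A], x² + Ka₁·x − Ka₁·C = 0 with C = 0.18 M and Ka₁ = 3.75e-07. Solving: [H⁺] = (−Ka₁ + √(Ka₁² + 4·Ka₁·C)) / 2 = 2.5962e-04 M. pH = -log(2.5962e-04) = 3.59.

pH = 3.59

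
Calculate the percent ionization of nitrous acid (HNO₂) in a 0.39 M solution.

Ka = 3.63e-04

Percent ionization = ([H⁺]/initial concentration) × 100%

Using Ka equilibrium: x² + Ka×x - Ka×C = 0. Solving: [H⁺] = 1.1718e-02. Percent = (1.1718e-02/0.39) × 100

Percent ionization = 3%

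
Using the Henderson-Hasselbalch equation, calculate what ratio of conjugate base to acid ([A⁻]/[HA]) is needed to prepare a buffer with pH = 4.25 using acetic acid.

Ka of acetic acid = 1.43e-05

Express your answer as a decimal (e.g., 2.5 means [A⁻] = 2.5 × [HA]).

pKa = -log(1.43e-05) = 4.8447. pH = pKa + log([A⁻]/[HA]), so log([A⁻]/[HA]) = pH − pKa = 4.25 − 4.8447 = -0.5947. [A⁻]/[HA] = 10^(-0.5947) = 0.254

[A⁻]/[HA] = 0.254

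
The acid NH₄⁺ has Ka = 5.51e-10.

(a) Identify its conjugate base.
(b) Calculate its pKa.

(a) The conjugate base is formed by removing one H⁺ from NH₄⁺, giving NH₃. (b) pKa = -log(Ka) = -log(5.51e-10) = 9.26.

Conjugate base: NH₃; pK_a = 9.26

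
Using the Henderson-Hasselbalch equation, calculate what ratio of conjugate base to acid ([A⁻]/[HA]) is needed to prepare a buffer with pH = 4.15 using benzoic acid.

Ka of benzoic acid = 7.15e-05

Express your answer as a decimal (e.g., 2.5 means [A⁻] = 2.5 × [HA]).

pKa = -log(7.15e-05) = 4.1457. pH = pKa + log([A⁻]/[HA]), so log([A⁻]/[HA]) = pH − pKa = 4.15 − 4.1457 = 0.0043. [A⁻]/[HA] = 10^(0.0043) = 1.01

[A⁻]/[HA] = 1.01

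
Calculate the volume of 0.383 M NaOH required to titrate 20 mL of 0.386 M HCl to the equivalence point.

At equivalence: moles acid = moles base. moles HCl = 0.386 × 20/1000 = 0.00772 mol. V_base = moles / 0.383 × 1000 = 20.2 mL.

V_{base} = 20.2 mL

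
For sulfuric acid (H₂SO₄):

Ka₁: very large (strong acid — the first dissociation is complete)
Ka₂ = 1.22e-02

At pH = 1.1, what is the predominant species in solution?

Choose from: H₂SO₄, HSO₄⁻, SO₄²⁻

The first dissociation is complete, so H₂SO₄ itself is never the predominant species in water; pKa₂ = -log(1.22e-02) = 1.91. For a polyprotic acid the predominant species crosses at each pKa: below pKa_n the protonated form dominates, above it the deprotonated form does. At pH = 1.1, the predominant species is HSO₄⁻.

HSO₄⁻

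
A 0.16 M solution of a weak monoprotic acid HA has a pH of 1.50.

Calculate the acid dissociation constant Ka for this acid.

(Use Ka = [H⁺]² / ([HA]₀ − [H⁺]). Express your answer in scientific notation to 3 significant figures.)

[H⁺] = 10^(−pH) = 10^(−1.50) = 3.162e-02 M. For HA ⇌ H⁺ + A⁻, Ka = [H⁺][A⁻]/[HA] = [H⁺]² / ([HA]₀ − [H⁺]) = (3.162e-02)² / (0.16 − 3.162e-02) = 7.79e-03.

K_a = 7.79e-03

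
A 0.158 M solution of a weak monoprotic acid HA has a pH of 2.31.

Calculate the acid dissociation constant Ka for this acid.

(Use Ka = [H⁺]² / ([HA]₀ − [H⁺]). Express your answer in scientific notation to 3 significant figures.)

[H⁺] = 10^(−pH) = 10^(−2.31) = 4.898e-03 M. For HA ⇌ H⁺ + A⁻, Ka = [H⁺][A⁻]/[HA] = [H⁺]² / ([HA]₀ − [H⁺]) = (4.898e-03)² / (0.158 − 4.898e-03) = 1.57e-04.

K_a = 1.57e-04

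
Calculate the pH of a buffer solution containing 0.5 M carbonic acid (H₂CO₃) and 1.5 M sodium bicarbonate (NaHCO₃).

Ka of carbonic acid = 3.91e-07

pKa = -log(3.91e-07) = 6.41. pH = pKa + log([A⁻]/[HA]) = 6.41 + log(1.5/0.5)

pH = 6.88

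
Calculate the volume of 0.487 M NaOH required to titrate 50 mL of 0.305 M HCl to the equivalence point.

At equivalence: moles acid = moles base. moles HCl = 0.305 × 50/1000 = 0.01525 mol. V_base = moles / 0.487 × 1000 = 31.3 mL.

V_{base} = 31.3 mL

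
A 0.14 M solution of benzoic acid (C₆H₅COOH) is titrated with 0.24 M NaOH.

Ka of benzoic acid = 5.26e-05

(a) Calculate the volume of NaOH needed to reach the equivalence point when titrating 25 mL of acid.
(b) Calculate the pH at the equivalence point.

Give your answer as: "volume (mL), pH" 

moles acid = 0.14 × 25/1000 = 0.0035 mol; V_base = moles/0.24 × 1000 = 14.6 mL. At equivalence only the conjugate base is present: [A⁻] = 0.0035/0.040 = 8.8421e-02 M. Kb = Kw/Ka = 1.90e-10; [OH⁻] = √(Kb × [A⁻]) = 4.1000e-06; pOH = 5.39; pH = 14 - pOH = 8.61.

V = 14.6 mL, pH = 8.61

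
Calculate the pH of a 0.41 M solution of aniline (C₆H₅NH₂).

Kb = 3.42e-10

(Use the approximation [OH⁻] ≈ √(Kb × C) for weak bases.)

[OH⁻] = √(Kb × C) = √(3.42e-10 × 0.41) = 1.1841e-05. pOH = 4.93, pH = 14 - pOH

pH = 9.07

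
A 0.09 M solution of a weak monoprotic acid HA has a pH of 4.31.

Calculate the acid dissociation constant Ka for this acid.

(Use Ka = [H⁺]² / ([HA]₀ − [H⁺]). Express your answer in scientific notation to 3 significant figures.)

[H⁺] = 10^(−pH) = 10^(−4.31) = 4.898e-05 M. For HA ⇌ H⁺ + A⁻, Ka = [H⁺][A⁻]/[HA] = [H⁺]² / ([HA]₀ − [H⁺]) = (4.898e-05)² / (0.09 − 4.898e-05) = 2.67e-08.

K_a = 2.67e-08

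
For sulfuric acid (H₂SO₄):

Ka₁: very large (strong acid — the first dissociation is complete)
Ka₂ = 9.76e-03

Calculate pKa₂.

pKa₂ = -log(Ka₂) = -log(9.76e-03) = 2.01.

pK_{a2} = 2.01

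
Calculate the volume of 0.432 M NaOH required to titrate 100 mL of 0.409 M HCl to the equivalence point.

At equivalence: moles acid = moles base. moles HCl = 0.409 × 100/1000 = 0.0409 mol. V_base = moles / 0.432 × 1000 = 94.7 mL.

V_{base} = 94.7 mL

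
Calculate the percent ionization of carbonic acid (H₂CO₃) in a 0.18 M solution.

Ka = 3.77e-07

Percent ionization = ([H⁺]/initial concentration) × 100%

Using Ka equilibrium: x² + Ka×x - Ka×C = 0. Solving: [H⁺] = 2.6031e-04. Percent = (2.6031e-04/0.18) × 100

Percent ionization = 0.145%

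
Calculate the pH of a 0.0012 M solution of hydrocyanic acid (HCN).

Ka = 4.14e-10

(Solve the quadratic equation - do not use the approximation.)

x² + Ka×x - Ka×C = 0. Using quadratic formula: [H⁺] = 7.0463e-07

pH = 6.15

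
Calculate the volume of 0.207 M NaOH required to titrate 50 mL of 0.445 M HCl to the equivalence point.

At equivalence: moles acid = moles base. moles HCl = 0.445 × 50/1000 = 0.02225 mol. V_base = moles / 0.207 × 1000 = 107.5 mL.

V_{base} = 107.5 mL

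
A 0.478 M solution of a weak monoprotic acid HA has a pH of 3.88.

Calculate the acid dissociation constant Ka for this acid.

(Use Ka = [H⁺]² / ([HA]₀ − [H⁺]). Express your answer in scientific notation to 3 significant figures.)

[H⁺] = 10^(−pH) = 10^(−3.88) = 1.318e-04 M. For HA ⇌ H⁺ + A⁻, Ka = [H⁺][A⁻]/[HA] = [H⁺]² / ([HA]₀ − [H⁺]) = (1.318e-04)² / (0.478 − 1.318e-04) = 3.64e-08.

K_a = 3.64e-08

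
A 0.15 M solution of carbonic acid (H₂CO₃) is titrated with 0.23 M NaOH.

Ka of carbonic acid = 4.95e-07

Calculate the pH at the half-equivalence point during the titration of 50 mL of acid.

At half-equivalence [HA] = [A⁻], so Henderson-Hasselbalch gives pH = pKa = -log(4.95e-07) = 6.31.

pH = pKa = 6.31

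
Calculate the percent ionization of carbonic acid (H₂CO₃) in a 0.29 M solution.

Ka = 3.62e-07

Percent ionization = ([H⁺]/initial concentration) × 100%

Using Ka equilibrium: x² + Ka×x - Ka×C = 0. Solving: [H⁺] = 3.2383e-04. Percent = (3.2383e-04/0.29) × 100

Percent ionization = 0.112%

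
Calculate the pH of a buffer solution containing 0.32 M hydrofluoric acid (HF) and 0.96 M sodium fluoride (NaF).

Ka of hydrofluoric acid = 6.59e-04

pKa = -log(6.59e-04) = 3.18. pH = pKa + log([A⁻]/[HA]) = 3.18 + log(0.96/0.32)

pH = 3.66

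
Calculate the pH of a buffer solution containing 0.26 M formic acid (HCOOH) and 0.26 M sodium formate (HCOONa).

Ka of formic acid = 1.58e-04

pKa = -log(1.58e-04) = 3.80. pH = pKa + log([A⁻]/[HA]) = 3.80 + log(0.26/0.26)

pH = 3.80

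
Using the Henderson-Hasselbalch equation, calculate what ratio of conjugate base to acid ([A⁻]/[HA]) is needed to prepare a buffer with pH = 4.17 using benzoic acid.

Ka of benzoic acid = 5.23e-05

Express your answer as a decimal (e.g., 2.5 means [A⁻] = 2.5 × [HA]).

pKa = -log(5.23e-05) = 4.2815. pH = pKa + log([A⁻]/[HA]), so log([A⁻]/[HA]) = pH − pKa = 4.17 − 4.2815 = -0.1115. [A⁻]/[HA] = 10^(-0.1115) = 0.774

[A⁻]/[HA] = 0.774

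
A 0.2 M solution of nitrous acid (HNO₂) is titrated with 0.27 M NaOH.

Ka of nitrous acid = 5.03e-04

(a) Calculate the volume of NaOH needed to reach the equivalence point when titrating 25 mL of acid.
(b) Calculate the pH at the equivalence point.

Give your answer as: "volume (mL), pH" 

moles acid = 0.2 × 25/1000 = 0.005 mol; V_base = moles/0.27 × 1000 = 18.5 mL. At equivalence only the conjugate base is present: [A⁻] = 0.005/0.044 = 1.1489e-01 M. Kb = Kw/Ka = 1.99e-11; [OH⁻] = √(Kb × [A⁻]) = 1.5113e-06; pOH = 5.82; pH = 14 - pOH = 8.18.

V = 18.5 mL, pH = 8.18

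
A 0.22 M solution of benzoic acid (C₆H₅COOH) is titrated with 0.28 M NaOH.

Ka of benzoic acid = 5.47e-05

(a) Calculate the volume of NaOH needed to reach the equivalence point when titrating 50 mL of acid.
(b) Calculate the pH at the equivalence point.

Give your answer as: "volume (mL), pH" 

moles acid = 0.22 × 50/1000 = 0.011 mol; V_base = moles/0.28 × 1000 = 39.3 mL. At equivalence only the conjugate base is present: [A⁻] = 0.011/0.089 = 1.2320e-01 M. Kb = Kw/Ka = 1.83e-10; [OH⁻] = √(Kb × [A⁻]) = 4.7458e-06; pOH = 5.32; pH = 14 - pOH = 8.68.

V = 39.3 mL, pH = 8.68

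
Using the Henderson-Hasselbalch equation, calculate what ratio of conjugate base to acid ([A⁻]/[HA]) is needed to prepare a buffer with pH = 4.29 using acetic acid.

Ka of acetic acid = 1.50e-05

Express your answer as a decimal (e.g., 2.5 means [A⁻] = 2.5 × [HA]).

pKa = -log(1.50e-05) = 4.8239. pH = pKa + log([A⁻]/[HA]), so log([A⁻]/[HA]) = pH − pKa = 4.29 − 4.8239 = -0.5339. [A⁻]/[HA] = 10^(-0.5339) = 0.292

[A⁻]/[HA] = 0.292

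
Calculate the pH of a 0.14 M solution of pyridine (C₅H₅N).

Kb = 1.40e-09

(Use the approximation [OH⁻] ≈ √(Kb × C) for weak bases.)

[OH⁻] = √(Kb × C) = √(1.40e-09 × 0.14) = 1.4000e-05. pOH = 4.85, pH = 14 - pOH

pH = 9.15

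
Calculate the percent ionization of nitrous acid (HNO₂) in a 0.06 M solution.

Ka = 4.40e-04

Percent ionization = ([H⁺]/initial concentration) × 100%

Using Ka equilibrium: x² + Ka×x - Ka×C = 0. Solving: [H⁺] = 4.9228e-03. Percent = (4.9228e-03/0.06) × 100

Percent ionization = 8.2%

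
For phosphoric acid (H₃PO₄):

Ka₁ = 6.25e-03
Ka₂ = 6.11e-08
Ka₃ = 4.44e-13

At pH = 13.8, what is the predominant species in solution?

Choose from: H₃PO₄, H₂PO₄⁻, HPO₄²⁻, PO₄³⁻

pKa₁ = 2.20, pKa₂ = 7.21, pKa₃ = 12.35. For a polyprotic acid the predominant species crosses at each pKa: below pKa_n the protonated form dominates, above it the deprotonated form does. At pH = 13.8, the predominant species is PO₄³⁻.

PO₄³⁻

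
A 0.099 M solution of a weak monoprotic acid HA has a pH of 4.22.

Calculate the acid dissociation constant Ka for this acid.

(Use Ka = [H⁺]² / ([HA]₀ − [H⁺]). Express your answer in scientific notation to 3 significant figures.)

[H⁺] = 10^(−pH) = 10^(−4.22) = 6.026e-05 M. For HA ⇌ H⁺ + A⁻, Ka = [H⁺][A⁻]/[HA] = [H⁺]² / ([HA]₀ − [H⁺]) = (6.026e-05)² / (0.099 − 6.026e-05) = 3.67e-08.

K_a = 3.67e-08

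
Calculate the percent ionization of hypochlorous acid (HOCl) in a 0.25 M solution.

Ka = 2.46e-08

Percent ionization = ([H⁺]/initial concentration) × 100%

Using Ka equilibrium: x² + Ka×x - Ka×C = 0. Solving: [H⁺] = 7.8410e-05. Percent = (7.8410e-05/0.25) × 100

Percent ionization = 0.0314%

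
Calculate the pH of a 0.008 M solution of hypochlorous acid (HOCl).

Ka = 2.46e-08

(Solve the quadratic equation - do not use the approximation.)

x² + Ka×x - Ka×C = 0. Using quadratic formula: [H⁺] = 1.4016e-05

pH = 4.85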